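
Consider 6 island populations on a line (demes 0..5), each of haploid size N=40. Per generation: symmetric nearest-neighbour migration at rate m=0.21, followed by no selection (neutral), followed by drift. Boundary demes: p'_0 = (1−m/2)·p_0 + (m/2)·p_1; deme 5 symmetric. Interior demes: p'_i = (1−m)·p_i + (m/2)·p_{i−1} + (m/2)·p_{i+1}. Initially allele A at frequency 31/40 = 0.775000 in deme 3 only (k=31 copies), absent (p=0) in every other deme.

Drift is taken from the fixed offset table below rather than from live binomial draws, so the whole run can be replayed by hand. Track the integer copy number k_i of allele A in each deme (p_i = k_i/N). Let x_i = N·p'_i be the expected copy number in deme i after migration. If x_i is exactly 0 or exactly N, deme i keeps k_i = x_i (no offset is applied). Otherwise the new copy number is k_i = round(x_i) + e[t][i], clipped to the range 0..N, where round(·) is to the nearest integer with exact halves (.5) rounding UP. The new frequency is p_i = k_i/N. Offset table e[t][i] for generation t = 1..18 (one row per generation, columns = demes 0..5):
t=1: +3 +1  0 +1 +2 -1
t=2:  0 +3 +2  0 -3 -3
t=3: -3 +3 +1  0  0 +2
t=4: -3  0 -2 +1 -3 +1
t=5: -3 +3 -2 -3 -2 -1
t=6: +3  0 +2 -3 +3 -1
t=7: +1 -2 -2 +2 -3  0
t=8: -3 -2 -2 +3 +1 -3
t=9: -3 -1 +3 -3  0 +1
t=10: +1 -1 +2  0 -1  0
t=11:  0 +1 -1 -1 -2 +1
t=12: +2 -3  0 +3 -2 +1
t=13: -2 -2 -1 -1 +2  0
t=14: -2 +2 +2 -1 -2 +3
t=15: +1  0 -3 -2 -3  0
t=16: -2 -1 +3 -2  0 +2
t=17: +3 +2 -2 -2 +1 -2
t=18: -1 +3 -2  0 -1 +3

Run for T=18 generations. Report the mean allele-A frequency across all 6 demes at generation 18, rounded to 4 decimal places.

t=0: k=[0 0 0 31 0 0]
t=1: x=[0.0000 0.0000 3.2550 24.4900 3.2550 0.0000] k=[0 0 3 25 5 0]
t=2: x=[0.0000 0.3150 4.9950 20.5900 6.5750 0.5250] k=[0 3 7 21 4 0]
t=3: x=[0.3150 3.1050 8.0500 17.7450 5.3650 0.4200] k=[0 6 9 18 5 2]
t=4: x=[0.6300 5.6850 9.6300 15.6900 6.0500 2.3150] k=[0 6 8 17 3 3]
t=5: x=[0.6300 5.5800 8.7350 14.5850 4.4700 3.0000] k=[0 9 7 12 2 2]
t=6: x=[0.9450 7.8450 7.7350 10.4250 3.0500 2.0000] k=[4 8 10 7 6 1]
t=7: x=[4.4200 7.7900 9.4750 7.2100 5.5800 1.5250] k=[5 6 7 9 3 2]
t=8: x=[5.1050 6.0000 7.1050 8.1600 3.5250 2.1050] k=[2 4 5 11 5 0]
t=9: x=[2.2100 3.8950 5.5250 9.7400 5.1050 0.5250] k=[0 3 9 7 5 2]
t=10: x=[0.3150 3.3150 8.1600 7.0000 4.8950 2.3150] k=[1 2 10 7 4 2]
t=11: x=[1.1050 2.7350 8.8450 7.0000 4.1050 2.2100] k=[1 4 8 6 2 3]
t=12: x=[1.3150 4.1050 7.3700 5.7900 2.5250 2.8950] k=[3 1 7 9 1 4]
t=13: x=[2.7900 1.8400 6.5800 7.9500 2.1550 3.6850] k=[1 0 6 7 4 4]
t=14: x=[0.8950 0.7350 5.4750 6.5800 4.3150 4.0000] k=[0 3 7 6 2 7]
t=15: x=[0.3150 3.1050 6.4750 5.6850 2.9450 6.4750] k=[1 3 3 4 0 6]
t=16: x=[1.2100 2.7900 3.1050 3.4750 1.0500 5.3700] k=[0 2 6 1 1 7]
t=17: x=[0.2100 2.2100 5.0550 1.5250 1.6300 6.3700] k=[3 4 3 0 3 4]
t=18: x=[3.1050 3.7900 2.7900 0.6300 2.7900 3.8950] k=[2 7 1 1 2 7]

0.0833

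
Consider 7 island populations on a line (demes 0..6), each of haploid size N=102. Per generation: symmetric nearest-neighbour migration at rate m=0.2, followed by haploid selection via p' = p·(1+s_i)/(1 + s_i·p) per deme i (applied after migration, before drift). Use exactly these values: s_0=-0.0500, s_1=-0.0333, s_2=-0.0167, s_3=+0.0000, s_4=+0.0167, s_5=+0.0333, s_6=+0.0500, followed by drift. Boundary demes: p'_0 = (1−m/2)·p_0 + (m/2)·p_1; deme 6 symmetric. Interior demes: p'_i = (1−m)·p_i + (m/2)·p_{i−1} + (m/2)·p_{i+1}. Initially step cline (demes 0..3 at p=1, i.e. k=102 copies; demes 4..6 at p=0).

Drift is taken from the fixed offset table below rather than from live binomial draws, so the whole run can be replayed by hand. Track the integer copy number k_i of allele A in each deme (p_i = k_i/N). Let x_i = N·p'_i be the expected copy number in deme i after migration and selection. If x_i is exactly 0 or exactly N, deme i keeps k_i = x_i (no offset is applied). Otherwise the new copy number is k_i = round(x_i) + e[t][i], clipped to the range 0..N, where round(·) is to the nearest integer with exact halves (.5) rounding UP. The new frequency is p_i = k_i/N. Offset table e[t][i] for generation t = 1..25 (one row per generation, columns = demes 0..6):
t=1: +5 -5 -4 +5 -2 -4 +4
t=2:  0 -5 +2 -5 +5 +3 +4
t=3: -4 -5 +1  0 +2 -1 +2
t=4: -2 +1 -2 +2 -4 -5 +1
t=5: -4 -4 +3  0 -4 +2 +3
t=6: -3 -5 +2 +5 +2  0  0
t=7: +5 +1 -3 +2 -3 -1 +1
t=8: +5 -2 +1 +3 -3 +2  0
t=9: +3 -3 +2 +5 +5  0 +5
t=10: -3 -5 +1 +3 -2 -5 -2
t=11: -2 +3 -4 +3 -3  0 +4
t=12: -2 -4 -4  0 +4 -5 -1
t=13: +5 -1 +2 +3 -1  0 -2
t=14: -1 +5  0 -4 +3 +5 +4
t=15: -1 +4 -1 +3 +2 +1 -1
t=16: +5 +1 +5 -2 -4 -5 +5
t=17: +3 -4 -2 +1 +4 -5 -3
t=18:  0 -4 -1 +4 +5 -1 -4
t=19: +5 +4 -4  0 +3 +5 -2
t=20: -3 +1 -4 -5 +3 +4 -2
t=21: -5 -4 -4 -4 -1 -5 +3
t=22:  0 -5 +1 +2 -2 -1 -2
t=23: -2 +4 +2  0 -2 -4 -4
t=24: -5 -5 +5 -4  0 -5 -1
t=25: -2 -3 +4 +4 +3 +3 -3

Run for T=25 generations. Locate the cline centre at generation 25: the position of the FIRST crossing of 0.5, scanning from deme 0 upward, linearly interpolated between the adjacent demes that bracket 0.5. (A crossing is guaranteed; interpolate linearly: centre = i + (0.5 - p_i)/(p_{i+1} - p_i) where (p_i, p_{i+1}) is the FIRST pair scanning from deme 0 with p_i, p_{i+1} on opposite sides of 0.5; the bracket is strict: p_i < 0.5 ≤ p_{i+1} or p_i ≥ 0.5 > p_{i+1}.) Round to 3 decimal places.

4.222

t=0: k=[102 102 102 102 0 0 0]
t=1: x=[102.0000 102.0000 102.0000 91.8000 10.3531 0.0000 0.0000] k=[102 102 102 97 8 0 0]
t=2: x=[102.0000 102.0000 101.4916 88.6000 16.3258 0.8264 0.0000] k=[102 102 102 84 21 4 0]
t=3: x=[102.0000 102.0000 100.1700 79.5000 25.9189 5.4670 0.4199] k=[102 102 101 80 28 4 2]
t=4: x=[102.0000 101.8966 98.9506 76.9000 31.1572 6.3935 2.3075] k=[102 102 97 79 27 1 3]
t=5: x=[102.0000 101.4829 95.5997 75.6000 29.9492 3.9217 2.9360] k=[102 97 99 76 26 6 6]
t=6: x=[101.4738 97.5583 96.4117 73.3000 29.3450 8.2449 6.2815] k=[98 93 98 78 31 8 6]
t=7: x=[97.2741 93.7467 95.3968 75.3000 33.7731 10.4020 6.4903] k=[102 95 92 77 31 9 7]
t=8: x=[101.2634 95.1878 90.6310 73.9000 33.7731 11.3256 7.5334] k=[102 93 92 77 31 13 8]
t=9: x=[101.0531 93.5410 90.4284 73.9000 34.1753 14.7075 8.8880] k=[102 91 92 79 39 15 14]
t=10: x=[100.8428 91.8959 90.4284 76.3000 41.0054 17.7757 14.7034] k=[98 87 91 79 39 13 13]
t=11: x=[96.6457 88.0983 89.2128 76.2000 40.8048 16.0378 13.5636] k=[95 91 85 79 38 16 18]
t=12: x=[94.2402 90.4578 84.7601 75.5000 40.3030 18.8992 18.5283] k=[92 86 81 76 44 14 18]
t=13: x=[90.9028 85.6401 80.7178 73.3000 44.6153 17.8779 18.3219] k=[96 85 83 76 44 18 16]
t=14: x=[94.5536 85.4355 82.2330 73.5000 45.0161 20.9399 16.8760] k=[94 90 82 70 48 26 21]
t=15: x=[93.1961 89.2263 81.3238 69.0000 48.4211 28.3659 22.3396] k=[92 93 80 72 50 29 21]
t=16: x=[91.6319 91.2794 80.2128 70.6000 50.5223 31.0023 22.6480] k=[97 92 85 69 47 26 28]
t=17: x=[96.2269 91.4849 83.8501 68.4000 47.5201 28.9747 28.7976] k=[99 87 82 69 52 24 26]
t=18: x=[97.5885 87.2785 80.9197 68.6000 51.3223 27.6553 26.7517] k=[98 83 80 73 56 27 23]
t=19: x=[96.2269 83.6969 79.3042 72.0000 55.2197 30.1916 24.2914] k=[101 88 75 72 58 35 22]
t=20: x=[99.5818 87.5859 75.6724 70.9000 57.5159 36.7667 24.1887] k=[97 89 72 66 61 41 22]
t=21: x=[95.9130 87.6884 72.7499 66.1000 59.9100 41.9063 24.8044] k=[91 84 69 62 59 37 28]
t=22: x=[89.7581 82.6751 69.4278 62.4000 57.5159 39.0867 29.9211] k=[90 78 70 64 56 38 28]
t=23: x=[88.1993 77.7801 69.8303 63.8000 55.4195 39.5905 30.0232] k=[86 82 72 64 53 36 26]
t=24: x=[84.8817 80.8376 71.8435 63.7000 52.8219 37.4731 27.9797] k=[80 76 77 60 53 32 27]
t=25: x=[78.6905 75.8468 74.8659 61.0000 52.0222 34.3422 28.4909] k=[77 73 79 65 55 37 25]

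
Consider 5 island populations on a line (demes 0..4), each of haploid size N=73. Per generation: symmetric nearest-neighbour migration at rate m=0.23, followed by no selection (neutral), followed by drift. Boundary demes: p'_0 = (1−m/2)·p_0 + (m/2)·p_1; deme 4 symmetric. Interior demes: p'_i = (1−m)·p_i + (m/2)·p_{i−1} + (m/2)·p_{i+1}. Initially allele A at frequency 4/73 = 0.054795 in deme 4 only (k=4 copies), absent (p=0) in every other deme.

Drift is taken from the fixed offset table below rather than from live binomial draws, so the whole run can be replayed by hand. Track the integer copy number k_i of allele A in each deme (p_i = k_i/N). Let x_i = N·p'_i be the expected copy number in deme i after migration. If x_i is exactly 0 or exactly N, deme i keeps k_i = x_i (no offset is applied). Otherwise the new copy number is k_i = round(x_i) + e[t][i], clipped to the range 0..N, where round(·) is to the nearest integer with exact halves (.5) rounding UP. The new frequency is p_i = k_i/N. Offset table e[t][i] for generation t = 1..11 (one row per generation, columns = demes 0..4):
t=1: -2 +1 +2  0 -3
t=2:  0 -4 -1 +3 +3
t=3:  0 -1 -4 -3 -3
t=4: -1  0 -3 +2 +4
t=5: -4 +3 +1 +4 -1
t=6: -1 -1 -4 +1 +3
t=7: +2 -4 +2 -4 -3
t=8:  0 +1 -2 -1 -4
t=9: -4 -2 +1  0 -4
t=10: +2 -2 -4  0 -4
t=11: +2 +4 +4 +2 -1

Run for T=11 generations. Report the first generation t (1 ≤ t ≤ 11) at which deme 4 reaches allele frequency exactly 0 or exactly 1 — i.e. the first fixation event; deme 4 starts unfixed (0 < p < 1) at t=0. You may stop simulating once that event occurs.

t=0: k=[0 0 0 0 4]
t=1: x=[0.0000 0.0000 0.0000 0.4600 3.5400] k=[0 0 0 0 1]
t=2: x=[0.0000 0.0000 0.0000 0.1150 0.8850] k=[0 0 0 3 4]
t=3: x=[0.0000 0.0000 0.3450 2.7700 3.8850] k=[0 0 0 0 1]
t=4: x=[0.0000 0.0000 0.0000 0.1150 0.8850] k=[0 0 0 2 5]
t=5: x=[0.0000 0.0000 0.2300 2.1150 4.6550] k=[0 0 1 6 4]
t=6: x=[0.0000 0.1150 1.4600 5.1950 4.2300] k=[0 0 0 6 7]
t=7: x=[0.0000 0.0000 0.6900 5.4250 6.8850] k=[0 0 3 1 4]
t=8: x=[0.0000 0.3450 2.4250 1.5750 3.6550] k=[0 1 0 1 0]

8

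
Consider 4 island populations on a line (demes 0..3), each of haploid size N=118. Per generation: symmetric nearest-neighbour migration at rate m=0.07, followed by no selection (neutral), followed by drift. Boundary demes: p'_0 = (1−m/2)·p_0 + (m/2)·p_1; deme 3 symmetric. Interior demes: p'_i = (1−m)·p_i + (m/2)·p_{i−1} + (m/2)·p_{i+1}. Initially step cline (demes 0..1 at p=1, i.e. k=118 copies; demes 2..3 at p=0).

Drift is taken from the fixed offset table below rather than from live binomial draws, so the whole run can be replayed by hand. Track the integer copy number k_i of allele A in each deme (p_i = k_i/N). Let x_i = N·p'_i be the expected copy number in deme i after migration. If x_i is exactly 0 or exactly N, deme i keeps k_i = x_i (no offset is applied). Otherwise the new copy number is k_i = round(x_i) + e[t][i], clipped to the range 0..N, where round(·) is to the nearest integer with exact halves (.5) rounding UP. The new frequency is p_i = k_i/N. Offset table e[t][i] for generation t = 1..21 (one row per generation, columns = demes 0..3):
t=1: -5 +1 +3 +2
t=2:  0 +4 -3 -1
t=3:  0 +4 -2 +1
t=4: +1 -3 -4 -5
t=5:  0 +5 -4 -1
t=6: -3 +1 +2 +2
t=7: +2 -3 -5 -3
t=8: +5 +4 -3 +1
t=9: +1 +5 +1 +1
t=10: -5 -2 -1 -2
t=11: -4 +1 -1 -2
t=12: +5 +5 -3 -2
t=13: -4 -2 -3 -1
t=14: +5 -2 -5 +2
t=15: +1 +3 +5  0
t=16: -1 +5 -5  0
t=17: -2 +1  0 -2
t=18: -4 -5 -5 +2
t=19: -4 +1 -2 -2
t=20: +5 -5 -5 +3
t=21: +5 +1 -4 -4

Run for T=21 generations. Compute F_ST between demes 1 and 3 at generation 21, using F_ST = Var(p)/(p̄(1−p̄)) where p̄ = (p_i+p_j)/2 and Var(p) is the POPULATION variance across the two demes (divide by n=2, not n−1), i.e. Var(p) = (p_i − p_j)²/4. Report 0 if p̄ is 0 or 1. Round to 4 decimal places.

0.4722

t=0: k=[118 118 0 0]
t=1: x=[118.0000 113.8700 4.1300 0.0000] k=[118 115 7 0]
t=2: x=[117.8950 111.3250 10.5350 0.2450] k=[118 115 8 0]
t=3: x=[117.8950 111.3600 11.4650 0.2800] k=[118 115 9 1]
t=4: x=[117.8950 111.3950 12.4300 1.2800] k=[118 108 8 0]
t=5: x=[117.6500 104.8500 11.2200 0.2800] k=[118 110 7 0]
t=6: x=[117.7200 106.6750 10.3600 0.2450] k=[115 108 12 2]
t=7: x=[114.7550 104.8850 15.0100 2.3500] k=[117 102 10 0]
t=8: x=[116.4750 99.3050 12.8700 0.3500] k=[118 103 10 1]
t=9: x=[117.4750 100.2700 12.9400 1.3150] k=[118 105 14 2]
t=10: x=[117.5450 102.2700 16.7650 2.4200] k=[113 100 16 0]
t=11: x=[112.5450 97.5150 18.3800 0.5600] k=[109 99 17 0]
t=12: x=[108.6500 96.4800 19.2750 0.5950] k=[114 101 16 0]
t=13: x=[113.5450 98.4800 18.4150 0.5600] k=[110 96 15 0]
t=14: x=[109.5100 93.6550 17.3100 0.5250] k=[115 92 12 3]
t=15: x=[114.1950 90.0050 14.4850 3.3150] k=[115 93 19 3]
t=16: x=[114.2300 91.1800 21.0300 3.5600] k=[113 96 16 4]
t=17: x=[112.4050 93.7950 18.3800 4.4200] k=[110 95 18 2]
t=18: x=[109.4750 92.8300 20.1350 2.5600] k=[105 88 15 5]
t=19: x=[104.4050 86.0400 17.2050 5.3500] k=[100 87 15 3]
t=20: x=[99.5450 84.9350 17.1000 3.4200] k=[105 80 12 6]
t=21: x=[104.1250 78.4950 14.1700 6.2100] k=[109 79 10 2]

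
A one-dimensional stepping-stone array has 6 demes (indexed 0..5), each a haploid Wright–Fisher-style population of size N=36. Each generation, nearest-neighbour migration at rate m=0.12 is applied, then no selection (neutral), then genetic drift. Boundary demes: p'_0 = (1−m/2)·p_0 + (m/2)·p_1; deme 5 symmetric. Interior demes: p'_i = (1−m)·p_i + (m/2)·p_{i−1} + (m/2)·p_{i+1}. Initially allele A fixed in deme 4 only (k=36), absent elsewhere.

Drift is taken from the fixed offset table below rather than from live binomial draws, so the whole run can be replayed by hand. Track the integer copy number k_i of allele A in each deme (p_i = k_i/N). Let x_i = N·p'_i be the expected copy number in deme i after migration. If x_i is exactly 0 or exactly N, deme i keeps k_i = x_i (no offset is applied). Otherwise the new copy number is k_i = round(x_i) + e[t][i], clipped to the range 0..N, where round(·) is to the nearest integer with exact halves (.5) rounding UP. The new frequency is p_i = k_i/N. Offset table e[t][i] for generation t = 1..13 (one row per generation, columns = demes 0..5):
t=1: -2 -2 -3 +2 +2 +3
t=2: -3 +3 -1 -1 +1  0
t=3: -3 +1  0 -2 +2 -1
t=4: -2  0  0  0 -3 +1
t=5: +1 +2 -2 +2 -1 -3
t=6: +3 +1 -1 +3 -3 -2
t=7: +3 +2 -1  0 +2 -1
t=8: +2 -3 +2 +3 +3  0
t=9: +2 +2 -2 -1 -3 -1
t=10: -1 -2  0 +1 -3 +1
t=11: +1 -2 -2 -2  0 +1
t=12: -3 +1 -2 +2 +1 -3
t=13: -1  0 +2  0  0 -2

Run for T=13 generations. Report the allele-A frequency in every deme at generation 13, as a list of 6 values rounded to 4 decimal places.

[0.0000, 0.0278, 0.0833, 0.3056, 0.3333, 0.1111]

t=0: k=[0 0 0 0 36 0]
t=1: x=[0.0000 0.0000 0.0000 2.1600 31.6800 2.1600] k=[0 0 0 4 34 5]
t=2: x=[0.0000 0.0000 0.2400 5.5600 30.4600 6.7400] k=[0 0 0 5 31 7]
t=3: x=[0.0000 0.0000 0.3000 6.2600 28.0000 8.4400] k=[0 0 0 4 30 7]
t=4: x=[0.0000 0.0000 0.2400 5.3200 27.0600 8.3800] k=[0 0 0 5 24 9]
t=5: x=[0.0000 0.0000 0.3000 5.8400 21.9600 9.9000] k=[0 0 0 8 21 7]
t=6: x=[0.0000 0.0000 0.4800 8.3000 19.3800 7.8400] k=[0 0 0 11 16 6]
t=7: x=[0.0000 0.0000 0.6600 10.6400 15.1000 6.6000] k=[0 0 0 11 17 6]
t=8: x=[0.0000 0.0000 0.6600 10.7000 15.9800 6.6600] k=[0 0 3 14 19 7]
t=9: x=[0.0000 0.1800 3.4800 13.6400 17.9800 7.7200] k=[0 2 1 13 15 7]
t=10: x=[0.1200 1.8200 1.7800 12.4000 14.4000 7.4800] k=[0 0 2 13 11 8]
t=11: x=[0.0000 0.1200 2.5400 12.2200 10.9400 8.1800] k=[0 0 1 10 11 9]
t=12: x=[0.0000 0.0600 1.4800 9.5200 10.8200 9.1200] k=[0 1 0 12 12 6]
t=13: x=[0.0600 0.8800 0.7800 11.2800 11.6400 6.3600] k=[0 1 3 11 12 4]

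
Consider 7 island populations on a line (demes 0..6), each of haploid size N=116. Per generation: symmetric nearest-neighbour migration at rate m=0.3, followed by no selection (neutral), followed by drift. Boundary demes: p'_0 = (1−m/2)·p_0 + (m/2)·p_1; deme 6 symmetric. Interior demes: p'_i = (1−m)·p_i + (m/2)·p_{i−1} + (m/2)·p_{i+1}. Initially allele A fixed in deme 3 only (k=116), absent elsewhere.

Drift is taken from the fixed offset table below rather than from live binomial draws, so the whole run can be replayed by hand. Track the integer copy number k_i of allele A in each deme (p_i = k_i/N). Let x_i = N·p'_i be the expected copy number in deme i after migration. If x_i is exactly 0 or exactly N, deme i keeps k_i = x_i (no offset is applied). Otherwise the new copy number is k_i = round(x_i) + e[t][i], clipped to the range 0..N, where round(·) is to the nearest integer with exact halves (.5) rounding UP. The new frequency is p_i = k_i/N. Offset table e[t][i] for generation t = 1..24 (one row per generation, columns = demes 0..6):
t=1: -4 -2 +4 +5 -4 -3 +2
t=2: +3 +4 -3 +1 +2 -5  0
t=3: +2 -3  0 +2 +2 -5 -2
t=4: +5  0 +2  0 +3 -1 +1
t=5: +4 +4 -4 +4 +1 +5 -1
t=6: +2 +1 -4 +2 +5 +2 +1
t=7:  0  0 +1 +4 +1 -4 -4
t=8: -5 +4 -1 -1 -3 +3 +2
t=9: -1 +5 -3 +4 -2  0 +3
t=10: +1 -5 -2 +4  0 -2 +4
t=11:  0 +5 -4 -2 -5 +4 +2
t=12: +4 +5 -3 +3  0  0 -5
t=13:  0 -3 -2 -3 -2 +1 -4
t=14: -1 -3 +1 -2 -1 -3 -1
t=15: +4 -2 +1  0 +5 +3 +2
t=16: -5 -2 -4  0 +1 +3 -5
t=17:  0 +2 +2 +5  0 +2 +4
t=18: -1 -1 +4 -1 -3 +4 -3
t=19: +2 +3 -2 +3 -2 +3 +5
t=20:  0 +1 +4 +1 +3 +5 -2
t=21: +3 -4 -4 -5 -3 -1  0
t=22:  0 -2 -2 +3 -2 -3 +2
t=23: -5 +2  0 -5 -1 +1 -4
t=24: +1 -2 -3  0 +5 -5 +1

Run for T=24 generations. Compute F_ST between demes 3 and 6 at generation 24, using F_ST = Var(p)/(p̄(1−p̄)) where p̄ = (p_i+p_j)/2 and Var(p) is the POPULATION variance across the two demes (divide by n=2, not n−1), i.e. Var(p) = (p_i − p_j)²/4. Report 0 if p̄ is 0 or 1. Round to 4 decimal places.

0.0005

t=0: k=[0 0 0 116 0 0 0]
t=1: x=[0.0000 0.0000 17.4000 81.2000 17.4000 0.0000 0.0000] k=[0 0 21 86 13 0 0]
t=2: x=[0.0000 3.1500 27.6000 65.3000 22.0000 1.9500 0.0000] k=[0 7 25 66 24 0 0]
t=3: x=[1.0500 8.6500 28.4500 53.5500 26.7000 3.6000 0.0000] k=[3 6 28 56 29 0 0]
t=4: x=[3.4500 8.8500 28.9000 47.7500 28.7000 4.3500 0.0000] k=[8 9 31 48 32 3 0]
t=5: x=[8.1500 12.1500 30.2500 43.0500 30.0500 6.9000 0.4500] k=[12 16 26 47 31 12 0]
t=6: x=[12.6000 16.9000 27.6500 41.4500 30.5500 13.0500 1.8000] k=[15 18 24 43 36 15 3]
t=7: x=[15.4500 18.4500 25.9500 39.1000 33.9000 16.3500 4.8000] k=[15 18 27 43 35 12 1]
t=8: x=[15.4500 18.9000 28.0500 39.4000 32.7500 13.8000 2.6500] k=[10 23 27 38 30 17 5]
t=9: x=[11.9500 21.6500 28.0500 35.1500 29.2500 17.1500 6.8000] k=[11 27 25 39 27 17 10]
t=10: x=[13.4000 24.3000 27.4000 35.1000 27.3000 17.4500 11.0500] k=[14 19 25 39 27 15 15]
t=11: x=[14.7500 19.1500 26.2000 35.1000 27.0000 16.8000 15.0000] k=[15 24 22 33 22 21 17]
t=12: x=[16.3500 22.3500 23.9500 29.7000 23.5000 20.5500 17.6000] k=[20 27 21 33 24 21 13]
t=13: x=[21.0500 25.0500 23.7000 29.8500 24.9000 20.2500 14.2000] k=[21 22 22 27 23 21 10]
t=14: x=[21.1500 21.8500 22.7500 25.6500 23.3000 19.6500 11.6500] k=[20 19 24 24 22 17 11]
t=15: x=[19.8500 19.9000 23.2500 23.7000 21.5500 16.8500 11.9000] k=[24 18 24 24 27 20 14]
t=16: x=[23.1000 19.8000 23.1000 24.4500 25.5000 20.1500 14.9000] k=[18 18 19 24 27 23 10]
t=17: x=[18.0000 18.1500 19.6000 23.7000 25.9500 21.6500 11.9500] k=[18 20 22 29 26 24 16]
t=18: x=[18.3000 20.0000 22.7500 27.5000 26.1500 23.1000 17.2000] k=[17 19 27 27 23 27 14]
t=19: x=[17.3000 19.9000 25.8000 26.4000 24.2000 24.4500 15.9500] k=[19 23 24 29 22 27 21]
t=20: x=[19.6000 22.5500 24.6000 27.2000 23.8000 25.3500 21.9000] k=[20 24 29 28 27 30 20]
t=21: x=[20.6000 24.1500 28.1000 28.0000 27.6000 28.0500 21.5000] k=[24 20 24 23 25 27 22]
t=22: x=[23.4000 21.2000 23.2500 23.4500 25.0000 25.9500 22.7500] k=[23 19 21 26 23 23 25]
t=23: x=[22.4000 19.9000 21.4500 24.8000 23.4500 23.3000 24.7000] k=[17 22 21 20 22 24 21]
t=24: x=[17.7500 21.1000 21.0000 20.4500 22.0000 23.2500 21.4500] k=[19 19 18 20 27 18 22]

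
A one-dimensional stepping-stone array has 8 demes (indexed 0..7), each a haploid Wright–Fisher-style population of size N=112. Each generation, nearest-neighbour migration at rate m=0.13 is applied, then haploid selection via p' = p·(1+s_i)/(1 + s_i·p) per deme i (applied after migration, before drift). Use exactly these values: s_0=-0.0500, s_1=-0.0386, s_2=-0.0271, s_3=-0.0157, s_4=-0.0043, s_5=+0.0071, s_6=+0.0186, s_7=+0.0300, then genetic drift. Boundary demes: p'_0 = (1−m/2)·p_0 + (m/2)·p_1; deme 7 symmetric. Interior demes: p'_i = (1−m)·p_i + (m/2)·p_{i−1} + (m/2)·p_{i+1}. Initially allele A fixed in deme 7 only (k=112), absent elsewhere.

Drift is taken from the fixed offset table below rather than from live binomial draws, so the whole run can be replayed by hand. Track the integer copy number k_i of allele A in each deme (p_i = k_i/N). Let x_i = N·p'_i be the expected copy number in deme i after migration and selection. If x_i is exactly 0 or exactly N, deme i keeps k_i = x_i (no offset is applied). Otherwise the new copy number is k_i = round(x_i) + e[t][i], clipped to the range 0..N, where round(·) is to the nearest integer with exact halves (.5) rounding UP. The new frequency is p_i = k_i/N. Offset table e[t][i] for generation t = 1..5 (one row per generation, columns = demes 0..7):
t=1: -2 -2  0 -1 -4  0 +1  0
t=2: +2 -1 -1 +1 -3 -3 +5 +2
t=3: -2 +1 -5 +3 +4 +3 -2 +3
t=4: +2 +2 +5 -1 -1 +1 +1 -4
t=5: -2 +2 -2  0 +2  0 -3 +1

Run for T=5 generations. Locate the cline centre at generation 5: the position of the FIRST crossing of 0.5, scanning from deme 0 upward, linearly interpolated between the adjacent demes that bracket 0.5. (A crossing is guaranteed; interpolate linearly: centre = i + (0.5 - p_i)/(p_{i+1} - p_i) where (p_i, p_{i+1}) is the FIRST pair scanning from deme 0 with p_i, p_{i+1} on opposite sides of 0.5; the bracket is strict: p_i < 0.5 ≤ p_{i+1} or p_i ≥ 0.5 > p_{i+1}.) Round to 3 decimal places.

6.492

t=0: k=[0 0 0 0 0 0 0 112]
t=1: x=[0.0000 0.0000 0.0000 0.0000 0.0000 0.0000 7.4065 104.9186] k=[0 0 0 0 0 0 8 105]
t=2: x=[0.0000 0.0000 0.0000 0.0000 0.0000 0.5237 14.0093 99.0377] k=[0 0 0 0 0 0 19 101]
t=3: x=[0.0000 0.0000 0.0000 0.0000 0.0000 1.2437 23.4347 96.0780] k=[0 0 0 0 0 4 21 99]
t=4: x=[0.0000 0.0000 0.0000 0.0000 0.2589 4.8779 25.3244 94.3735] k=[0 0 0 0 0 6 26 90]
t=5: x=[0.0000 0.0000 0.0000 0.0000 0.3883 6.9560 29.2566 86.4280] k=[0 0 0 0 2 7 26 87]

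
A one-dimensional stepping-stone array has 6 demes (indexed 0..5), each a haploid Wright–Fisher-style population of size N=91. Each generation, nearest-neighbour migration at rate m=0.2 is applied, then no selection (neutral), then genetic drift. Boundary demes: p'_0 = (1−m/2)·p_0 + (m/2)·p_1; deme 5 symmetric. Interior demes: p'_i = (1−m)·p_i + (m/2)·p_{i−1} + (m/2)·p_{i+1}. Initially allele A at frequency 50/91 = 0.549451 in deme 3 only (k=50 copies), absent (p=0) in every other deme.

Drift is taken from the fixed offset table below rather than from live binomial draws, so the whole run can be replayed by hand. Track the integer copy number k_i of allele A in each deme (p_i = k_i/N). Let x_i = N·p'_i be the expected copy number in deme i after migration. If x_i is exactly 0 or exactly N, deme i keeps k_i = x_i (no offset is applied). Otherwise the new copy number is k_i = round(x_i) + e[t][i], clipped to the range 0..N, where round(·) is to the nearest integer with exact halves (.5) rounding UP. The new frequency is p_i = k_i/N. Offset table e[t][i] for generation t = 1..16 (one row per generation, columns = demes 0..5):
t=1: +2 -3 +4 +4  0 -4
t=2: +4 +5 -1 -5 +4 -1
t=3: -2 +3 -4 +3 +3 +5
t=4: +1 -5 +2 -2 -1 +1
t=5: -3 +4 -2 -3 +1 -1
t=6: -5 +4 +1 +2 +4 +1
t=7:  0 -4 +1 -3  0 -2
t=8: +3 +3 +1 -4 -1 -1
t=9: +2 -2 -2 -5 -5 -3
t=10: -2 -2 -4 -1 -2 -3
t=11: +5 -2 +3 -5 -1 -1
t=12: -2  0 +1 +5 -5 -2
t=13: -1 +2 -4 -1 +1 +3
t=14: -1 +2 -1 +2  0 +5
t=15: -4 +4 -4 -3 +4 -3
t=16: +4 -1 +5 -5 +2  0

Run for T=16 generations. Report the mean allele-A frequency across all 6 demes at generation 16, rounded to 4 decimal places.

0.0751

t=0: k=[0 0 0 50 0 0]
t=1: x=[0.0000 0.0000 5.0000 40.0000 5.0000 0.0000] k=[0 0 9 44 5 0]
t=2: x=[0.0000 0.9000 11.6000 36.6000 8.4000 0.5000] k=[0 6 11 32 12 0]
t=3: x=[0.6000 5.9000 12.6000 27.9000 12.8000 1.2000] k=[0 9 9 31 16 6]
t=4: x=[0.9000 8.1000 11.2000 27.3000 16.5000 7.0000] k=[2 3 13 25 16 8]
t=5: x=[2.1000 3.9000 13.2000 22.9000 16.1000 8.8000] k=[0 8 11 20 17 8]
t=6: x=[0.8000 7.5000 11.6000 18.8000 16.4000 8.9000] k=[0 12 13 21 20 10]
t=7: x=[1.2000 10.9000 13.7000 20.1000 19.1000 11.0000] k=[1 7 15 17 19 9]
t=8: x=[1.6000 7.2000 14.4000 17.0000 17.8000 10.0000] k=[5 10 15 13 17 9]
t=9: x=[5.5000 10.0000 14.3000 13.6000 15.8000 9.8000] k=[8 8 12 9 11 7]
t=10: x=[8.0000 8.4000 11.3000 9.5000 10.4000 7.4000] k=[6 6 7 9 8 4]
t=11: x=[6.0000 6.1000 7.1000 8.7000 7.7000 4.4000] k=[11 4 10 4 7 3]
t=12: x=[10.3000 5.3000 8.8000 4.9000 6.3000 3.4000] k=[8 5 10 10 1 1]
t=13: x=[7.7000 5.8000 9.5000 9.1000 1.9000 1.0000] k=[7 8 6 8 3 4]
t=14: x=[7.1000 7.7000 6.4000 7.3000 3.6000 3.9000] k=[6 10 5 9 4 9]
t=15: x=[6.4000 9.1000 5.9000 8.1000 5.0000 8.5000] k=[2 13 2 5 9 6]
t=16: x=[3.1000 10.8000 3.4000 5.1000 8.3000 6.3000] k=[7 10 8 0 10 6]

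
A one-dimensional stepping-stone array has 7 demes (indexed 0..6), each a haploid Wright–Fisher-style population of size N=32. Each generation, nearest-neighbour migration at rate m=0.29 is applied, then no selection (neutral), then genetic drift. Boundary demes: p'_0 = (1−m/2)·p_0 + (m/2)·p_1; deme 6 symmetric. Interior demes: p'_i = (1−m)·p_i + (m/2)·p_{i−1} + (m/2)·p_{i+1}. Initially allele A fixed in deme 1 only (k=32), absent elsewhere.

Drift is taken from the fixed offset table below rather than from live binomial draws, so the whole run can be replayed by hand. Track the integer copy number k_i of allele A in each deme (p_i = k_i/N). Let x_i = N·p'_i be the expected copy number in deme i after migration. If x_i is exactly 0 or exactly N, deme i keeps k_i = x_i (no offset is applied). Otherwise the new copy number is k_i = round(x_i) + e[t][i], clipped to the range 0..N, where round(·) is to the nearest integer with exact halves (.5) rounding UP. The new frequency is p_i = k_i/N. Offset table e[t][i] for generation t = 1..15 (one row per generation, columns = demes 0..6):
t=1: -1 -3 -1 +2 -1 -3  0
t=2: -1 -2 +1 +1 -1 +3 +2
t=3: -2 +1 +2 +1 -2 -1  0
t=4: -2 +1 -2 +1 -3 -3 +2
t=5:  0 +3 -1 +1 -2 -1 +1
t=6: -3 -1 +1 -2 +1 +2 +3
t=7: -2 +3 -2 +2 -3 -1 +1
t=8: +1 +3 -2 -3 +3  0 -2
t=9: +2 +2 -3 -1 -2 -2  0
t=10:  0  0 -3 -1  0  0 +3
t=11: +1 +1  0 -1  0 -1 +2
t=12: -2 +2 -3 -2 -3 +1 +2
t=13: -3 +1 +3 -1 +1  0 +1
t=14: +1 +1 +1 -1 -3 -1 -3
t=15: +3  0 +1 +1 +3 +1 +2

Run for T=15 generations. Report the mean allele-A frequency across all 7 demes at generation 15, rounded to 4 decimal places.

t=0: k=[0 32 0 0 0 0 0]
t=1: x=[4.6400 22.7200 4.6400 0.0000 0.0000 0.0000 0.0000] k=[4 20 4 0 0 0 0]
t=2: x=[6.3200 15.3600 5.7400 0.5800 0.0000 0.0000 0.0000] k=[5 13 7 2 0 0 0]
t=3: x=[6.1600 10.9700 7.1450 2.4350 0.2900 0.0000 0.0000] k=[4 12 9 3 0 0 0]
t=4: x=[5.1600 10.4050 8.5650 3.4350 0.4350 0.0000 0.0000] k=[3 11 7 4 0 0 0]
t=5: x=[4.1600 9.2600 7.1450 3.8550 0.5800 0.0000 0.0000] k=[4 12 6 5 0 0 0]
t=6: x=[5.1600 9.9700 6.7250 4.4200 0.7250 0.0000 0.0000] k=[2 9 8 2 2 0 0]
t=7: x=[3.0150 7.8400 7.2750 2.8700 1.7100 0.2900 0.0000] k=[1 11 5 5 0 0 0]
t=8: x=[2.4500 8.6800 5.8700 4.2750 0.7250 0.0000 0.0000] k=[3 12 4 1 4 0 0]
t=9: x=[4.3050 9.5350 4.7250 1.8700 2.9850 0.5800 0.0000] k=[6 12 2 1 1 0 0]
t=10: x=[6.8700 9.6800 3.3050 1.1450 0.8550 0.1450 0.0000] k=[7 10 0 0 1 0 0]
t=11: x=[7.4350 8.1150 1.4500 0.1450 0.7100 0.1450 0.0000] k=[8 9 1 0 1 0 0]
t=12: x=[8.1450 7.6950 2.0150 0.2900 0.7100 0.1450 0.0000] k=[6 10 0 0 0 1 0]
t=13: x=[6.5800 7.9700 1.4500 0.0000 0.1450 0.7100 0.1450] k=[4 9 4 0 1 1 1]
t=14: x=[4.7250 7.5500 4.1450 0.7250 0.8550 1.0000 1.0000] k=[6 9 5 0 0 0 0]
t=15: x=[6.4350 7.9850 4.8550 0.7250 0.0000 0.0000 0.0000] k=[9 8 6 2 0 0 0]

0.1116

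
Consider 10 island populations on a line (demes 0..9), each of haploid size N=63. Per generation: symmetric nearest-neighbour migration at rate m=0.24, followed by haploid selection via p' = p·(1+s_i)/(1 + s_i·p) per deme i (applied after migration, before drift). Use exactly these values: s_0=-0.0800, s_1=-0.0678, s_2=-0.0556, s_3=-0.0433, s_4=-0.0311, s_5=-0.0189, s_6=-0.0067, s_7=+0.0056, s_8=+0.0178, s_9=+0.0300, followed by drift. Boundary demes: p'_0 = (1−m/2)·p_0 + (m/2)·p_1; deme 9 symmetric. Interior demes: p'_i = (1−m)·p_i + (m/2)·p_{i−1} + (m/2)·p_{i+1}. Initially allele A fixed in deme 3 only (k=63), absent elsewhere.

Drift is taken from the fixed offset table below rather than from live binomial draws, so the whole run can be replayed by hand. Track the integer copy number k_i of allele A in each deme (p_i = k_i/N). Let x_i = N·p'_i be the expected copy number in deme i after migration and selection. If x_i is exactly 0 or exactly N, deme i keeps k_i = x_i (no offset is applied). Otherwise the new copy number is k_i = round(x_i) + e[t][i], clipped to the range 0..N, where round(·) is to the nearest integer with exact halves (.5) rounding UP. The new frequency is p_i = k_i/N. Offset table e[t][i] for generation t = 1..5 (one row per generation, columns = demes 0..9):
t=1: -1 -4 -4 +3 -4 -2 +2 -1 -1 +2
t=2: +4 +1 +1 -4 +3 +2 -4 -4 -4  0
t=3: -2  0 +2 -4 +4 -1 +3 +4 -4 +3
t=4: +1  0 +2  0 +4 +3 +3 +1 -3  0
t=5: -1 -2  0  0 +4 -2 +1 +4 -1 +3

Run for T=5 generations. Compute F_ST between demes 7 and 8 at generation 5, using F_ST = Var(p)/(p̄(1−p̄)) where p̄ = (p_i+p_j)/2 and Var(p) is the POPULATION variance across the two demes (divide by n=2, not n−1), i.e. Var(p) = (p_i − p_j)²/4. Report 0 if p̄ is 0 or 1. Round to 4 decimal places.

0.0413

t=0: k=[0 0 0 63 0 0 0 0 0 0]
t=1: x=[0.0000 0.0000 7.1876 47.3655 7.3523 0.0000 0.0000 0.0000 0.0000 0.0000] k=[0 0 3 50 3 0 0 0 0 0]
t=2: x=[0.0000 0.3357 7.8772 38.0562 8.0554 0.3532 0.0000 0.0000 0.0000 0.0000] k=[0 1 9 34 11 2 0 0 0 0]
t=3: x=[0.1104 1.7187 10.5288 27.5520 12.3630 2.7887 0.2384 0.0000 0.0000 0.0000] k=[0 2 13 24 16 2 3 0 0 0]
t=4: x=[0.2209 2.8807 12.4197 21.0944 14.9173 3.7324 2.5038 0.3620 0.0000 0.0000] k=[1 3 14 21 19 7 6 1 0 0]
t=5: x=[1.1426 3.8201 12.9225 19.3220 17.3993 8.1832 5.4862 1.4881 0.1221 0.0000] k=[0 2 13 19 21 6 6 5 0 0]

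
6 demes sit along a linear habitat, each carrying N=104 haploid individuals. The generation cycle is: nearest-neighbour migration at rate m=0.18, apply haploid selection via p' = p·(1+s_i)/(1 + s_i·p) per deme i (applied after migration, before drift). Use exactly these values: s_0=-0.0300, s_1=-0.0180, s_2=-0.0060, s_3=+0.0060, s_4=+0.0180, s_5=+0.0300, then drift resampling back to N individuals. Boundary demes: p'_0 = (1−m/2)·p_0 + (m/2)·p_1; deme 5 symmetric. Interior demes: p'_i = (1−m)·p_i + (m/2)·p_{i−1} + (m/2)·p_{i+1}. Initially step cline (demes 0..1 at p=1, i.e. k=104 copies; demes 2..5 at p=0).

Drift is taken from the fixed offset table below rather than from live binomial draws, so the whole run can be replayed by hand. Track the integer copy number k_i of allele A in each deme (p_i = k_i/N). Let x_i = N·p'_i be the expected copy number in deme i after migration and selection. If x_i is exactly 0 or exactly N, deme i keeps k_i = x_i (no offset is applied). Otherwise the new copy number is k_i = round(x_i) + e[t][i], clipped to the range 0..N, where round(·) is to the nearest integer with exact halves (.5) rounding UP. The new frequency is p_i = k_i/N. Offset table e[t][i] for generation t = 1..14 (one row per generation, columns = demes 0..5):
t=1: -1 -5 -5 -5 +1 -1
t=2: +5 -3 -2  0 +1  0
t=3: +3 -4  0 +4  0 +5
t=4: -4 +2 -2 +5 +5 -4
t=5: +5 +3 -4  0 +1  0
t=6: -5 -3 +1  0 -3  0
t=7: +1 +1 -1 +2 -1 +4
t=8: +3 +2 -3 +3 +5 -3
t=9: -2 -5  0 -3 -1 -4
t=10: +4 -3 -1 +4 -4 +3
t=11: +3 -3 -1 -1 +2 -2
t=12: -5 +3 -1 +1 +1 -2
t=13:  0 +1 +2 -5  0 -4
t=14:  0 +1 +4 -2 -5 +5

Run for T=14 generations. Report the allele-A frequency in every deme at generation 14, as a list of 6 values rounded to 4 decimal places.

t=0: k=[104 104 0 0 0 0]
t=1: x=[104.0000 94.4841 9.3089 0.0000 0.0000 0.0000] k=[104 89 4 0 0 0]
t=2: x=[102.6088 82.3907 11.2296 0.3622 0.0000 0.0000] k=[104 79 9 0 0 0]
t=3: x=[101.6820 74.5682 14.4151 0.8148 0.0000 0.0000] k=[104 71 14 5 0 0]
t=4: x=[100.9408 68.4160 18.2293 5.3905 0.4581 0.0000] k=[97 70 16 10 5 0]
t=5: x=[94.3055 67.1389 20.2218 10.1446 5.0856 0.4634] k=[99 70 16 10 6 0]
t=6: x=[96.1724 67.3199 20.2218 10.2351 5.9188 0.5561] k=[91 64 21 10 3 1]
t=7: x=[88.1654 62.1064 23.7695 10.4159 3.5100 1.2150] k=[89 63 23 12 3 5]
t=8: x=[86.2154 61.2835 25.4940 12.2445 4.0590 4.9577] k=[89 63 22 15 9 2]
t=9: x=[86.2154 61.1932 24.9457 15.1673 9.0564 2.7068] k=[84 56 25 12 8 0]
t=10: x=[80.9380 55.2599 26.5010 12.8773 7.7672 0.7414] k=[85 52 26 17 4 4]
t=11: x=[81.4975 52.1578 27.4084 16.7238 5.2584 4.1153] k=[84 49 26 16 7 2]
t=12: x=[80.2972 49.6086 27.0494 16.1715 7.4829 2.5217] k=[75 53 26 17 8 1]
t=13: x=[72.3534 52.0778 27.4981 17.0852 8.3155 1.6781] k=[72 53 29 12 8 0]
t=14: x=[69.5924 52.0778 29.5027 13.2390 7.7672 0.7414] k=[70 53 34 11 3 6]

[0.6731, 0.5096, 0.3269, 0.1058, 0.0288, 0.0577]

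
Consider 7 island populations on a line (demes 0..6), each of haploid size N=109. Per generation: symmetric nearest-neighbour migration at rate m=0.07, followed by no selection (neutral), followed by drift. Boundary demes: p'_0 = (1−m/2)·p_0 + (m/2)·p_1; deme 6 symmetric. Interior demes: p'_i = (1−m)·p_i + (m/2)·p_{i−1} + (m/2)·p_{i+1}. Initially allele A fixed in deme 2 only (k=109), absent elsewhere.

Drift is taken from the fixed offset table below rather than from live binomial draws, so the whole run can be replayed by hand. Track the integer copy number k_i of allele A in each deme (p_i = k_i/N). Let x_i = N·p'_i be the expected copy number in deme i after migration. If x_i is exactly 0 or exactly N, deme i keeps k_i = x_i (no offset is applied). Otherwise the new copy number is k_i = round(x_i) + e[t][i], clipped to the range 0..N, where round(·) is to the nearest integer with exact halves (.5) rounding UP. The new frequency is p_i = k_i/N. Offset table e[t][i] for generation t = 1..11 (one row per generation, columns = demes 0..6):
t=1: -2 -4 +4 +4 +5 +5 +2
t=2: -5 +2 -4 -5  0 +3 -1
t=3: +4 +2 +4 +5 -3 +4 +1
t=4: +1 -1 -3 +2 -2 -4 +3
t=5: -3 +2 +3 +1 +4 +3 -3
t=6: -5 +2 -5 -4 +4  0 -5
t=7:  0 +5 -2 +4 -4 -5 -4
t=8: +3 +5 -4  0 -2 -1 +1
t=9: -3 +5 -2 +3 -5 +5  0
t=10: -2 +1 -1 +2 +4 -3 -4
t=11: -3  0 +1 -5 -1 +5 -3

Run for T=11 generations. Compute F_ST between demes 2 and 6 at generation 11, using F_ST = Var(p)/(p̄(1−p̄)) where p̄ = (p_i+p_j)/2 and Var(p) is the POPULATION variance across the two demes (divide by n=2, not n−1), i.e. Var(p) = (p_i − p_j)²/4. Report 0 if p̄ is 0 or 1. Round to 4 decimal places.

t=0: k=[0 0 109 0 0 0 0]
t=1: x=[0.0000 3.8150 101.3700 3.8150 0.0000 0.0000 0.0000] k=[0 0 105 8 0 0 0]
t=2: x=[0.0000 3.6750 97.9300 11.1150 0.2800 0.0000 0.0000] k=[0 6 94 6 0 0 0]
t=3: x=[0.2100 8.8700 87.8400 8.8700 0.2100 0.0000 0.0000] k=[4 11 92 14 0 0 0]
t=4: x=[4.2450 13.5900 86.4350 16.2400 0.4900 0.0000 0.0000] k=[5 13 83 18 0 0 0]
t=5: x=[5.2800 15.1700 78.2750 19.6450 0.6300 0.0000 0.0000] k=[2 17 81 21 5 0 0]
t=6: x=[2.5250 18.7150 76.6600 22.5400 5.3850 0.1750 0.0000] k=[0 21 72 19 9 0 0]
t=7: x=[0.7350 22.0500 68.3600 20.5050 9.0350 0.3150 0.0000] k=[1 27 66 25 5 0 0]
t=8: x=[1.9100 27.4550 63.2000 25.7350 5.5250 0.1750 0.0000] k=[5 32 59 26 4 0 0]
t=9: x=[5.9450 32.0000 56.9000 26.3850 4.6300 0.1400 0.0000] k=[3 37 55 29 0 5 0]
t=10: x=[4.1900 36.4400 53.4600 28.8950 1.1900 4.6500 0.1750] k=[2 37 52 31 5 2 0]
t=11: x=[3.2250 36.3000 50.7400 30.8250 5.8050 2.0350 0.0700] k=[0 36 52 26 5 7 0]

0.3133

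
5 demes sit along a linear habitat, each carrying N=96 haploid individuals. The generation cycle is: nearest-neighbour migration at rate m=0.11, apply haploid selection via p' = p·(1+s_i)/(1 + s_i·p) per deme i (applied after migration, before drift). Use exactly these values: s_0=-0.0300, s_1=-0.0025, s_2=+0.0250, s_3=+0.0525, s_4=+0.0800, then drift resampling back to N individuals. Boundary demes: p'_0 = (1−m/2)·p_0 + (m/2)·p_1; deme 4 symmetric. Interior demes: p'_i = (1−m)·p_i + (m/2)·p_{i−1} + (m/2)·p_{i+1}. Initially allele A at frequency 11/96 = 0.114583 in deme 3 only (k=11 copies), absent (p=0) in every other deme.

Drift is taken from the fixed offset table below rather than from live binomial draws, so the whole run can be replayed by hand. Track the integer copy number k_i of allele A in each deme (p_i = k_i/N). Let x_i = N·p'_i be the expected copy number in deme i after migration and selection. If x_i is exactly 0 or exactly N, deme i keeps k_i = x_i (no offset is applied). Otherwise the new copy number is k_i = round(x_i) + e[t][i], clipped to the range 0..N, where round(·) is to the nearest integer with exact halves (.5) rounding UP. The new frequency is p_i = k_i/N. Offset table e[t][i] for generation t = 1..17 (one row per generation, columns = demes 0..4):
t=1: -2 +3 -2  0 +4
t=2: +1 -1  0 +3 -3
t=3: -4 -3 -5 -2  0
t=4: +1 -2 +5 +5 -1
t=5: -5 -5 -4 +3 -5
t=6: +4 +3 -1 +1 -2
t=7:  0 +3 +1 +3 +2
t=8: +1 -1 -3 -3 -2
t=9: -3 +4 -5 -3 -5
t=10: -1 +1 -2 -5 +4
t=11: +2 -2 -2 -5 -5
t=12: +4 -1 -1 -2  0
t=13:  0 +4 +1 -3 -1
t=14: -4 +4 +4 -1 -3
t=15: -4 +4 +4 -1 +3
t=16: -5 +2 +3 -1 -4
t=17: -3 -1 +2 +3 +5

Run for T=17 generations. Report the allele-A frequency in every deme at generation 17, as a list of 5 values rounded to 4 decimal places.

[0.0000, 0.1354, 0.1458, 0.0417, 0.0000]

t=0: k=[0 0 0 11 0]
t=1: x=[0.0000 0.0000 0.6200 10.2491 0.6531] k=[0 0 0 10 5]
t=2: x=[0.0000 0.0000 0.5637 9.6085 5.6721] k=[0 0 1 13 3]
t=3: x=[0.0000 0.0549 1.6444 12.3295 3.8227] k=[0 0 0 10 4]
t=4: x=[0.0000 0.0000 0.5637 9.5512 4.6596] k=[0 0 6 15 4]
t=5: x=[0.0000 0.3292 6.3090 14.5194 4.9544] k=[0 0 2 18 0]
t=6: x=[0.0000 0.1097 2.8372 16.8284 1.0683] k=[0 3 2 18 0]
t=7: x=[0.1601 2.7733 3.0061 16.8284 1.0683] k=[0 6 4 20 3]
t=8: x=[0.3201 5.5469 5.1081 18.9512 4.2359] k=[1 5 2 16 2]
t=9: x=[1.1839 4.6040 3.0061 15.0997 2.9847] k=[0 9 0 12 0]
t=10: x=[0.4802 7.9916 1.1835 11.1754 0.7124] k=[0 9 0 6 5]
t=11: x=[0.4802 7.9916 0.8454 5.8917 5.4365] k=[2 6 0 1 0]
t=12: x=[2.1549 5.4371 0.3946 0.9363 0.0594] k=[6 4 0 0 0]
t=13: x=[5.7238 3.8807 0.2255 0.0000 0.0000] k=[6 8 1 0 0]
t=14: x=[5.9380 7.4877 1.3628 0.0579 0.0000] k=[2 11 5 0 0]
t=15: x=[2.4220 10.1523 5.1746 0.2894 0.0000] k=[0 14 9 0 0]
t=16: x=[0.7471 12.9270 8.9790 0.5208 0.0000] k=[0 15 12 0 0]
t=17: x=[0.8005 13.9801 11.7574 0.6944 0.0000] k=[0 13 14 4 0]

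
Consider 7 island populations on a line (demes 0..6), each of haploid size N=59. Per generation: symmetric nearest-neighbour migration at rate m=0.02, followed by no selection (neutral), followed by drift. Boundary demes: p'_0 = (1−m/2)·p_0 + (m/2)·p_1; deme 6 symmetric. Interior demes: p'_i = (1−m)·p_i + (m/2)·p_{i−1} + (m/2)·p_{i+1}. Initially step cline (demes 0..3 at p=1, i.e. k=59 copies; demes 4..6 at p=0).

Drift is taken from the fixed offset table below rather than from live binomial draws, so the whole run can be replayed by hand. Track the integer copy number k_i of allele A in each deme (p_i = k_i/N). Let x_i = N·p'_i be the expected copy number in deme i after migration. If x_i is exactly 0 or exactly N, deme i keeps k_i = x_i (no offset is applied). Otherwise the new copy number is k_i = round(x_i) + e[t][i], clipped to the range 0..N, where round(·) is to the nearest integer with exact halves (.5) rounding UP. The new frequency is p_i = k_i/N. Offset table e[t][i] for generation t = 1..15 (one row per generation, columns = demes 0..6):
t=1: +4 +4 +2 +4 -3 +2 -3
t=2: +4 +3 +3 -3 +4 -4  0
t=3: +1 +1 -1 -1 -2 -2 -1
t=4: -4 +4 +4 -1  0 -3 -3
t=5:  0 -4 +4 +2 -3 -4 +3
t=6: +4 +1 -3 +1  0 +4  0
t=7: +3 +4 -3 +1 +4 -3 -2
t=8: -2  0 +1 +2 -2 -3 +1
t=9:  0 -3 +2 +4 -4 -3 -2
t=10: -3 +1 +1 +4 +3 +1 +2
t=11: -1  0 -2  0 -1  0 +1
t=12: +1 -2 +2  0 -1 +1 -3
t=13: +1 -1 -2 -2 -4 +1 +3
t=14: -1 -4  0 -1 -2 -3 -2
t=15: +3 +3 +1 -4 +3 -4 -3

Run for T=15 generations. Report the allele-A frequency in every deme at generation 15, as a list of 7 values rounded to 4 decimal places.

[1.0000, 0.8983, 0.9492, 0.8136, 0.0678, 0.0000, 0.0000]

t=0: k=[59 59 59 59 0 0 0]
t=1: x=[59.0000 59.0000 59.0000 58.4100 0.5900 0.0000 0.0000] k=[59 59 59 59 0 0 0]
t=2: x=[59.0000 59.0000 59.0000 58.4100 0.5900 0.0000 0.0000] k=[59 59 59 55 5 0 0]
t=3: x=[59.0000 59.0000 58.9600 54.5400 5.4500 0.0500 0.0000] k=[59 59 58 54 3 0 0]
t=4: x=[59.0000 58.9900 57.9700 53.5300 3.4800 0.0300 0.0000] k=[59 59 59 53 3 0 0]
t=5: x=[59.0000 59.0000 58.9400 52.5600 3.4700 0.0300 0.0000] k=[59 59 59 55 0 0 0]
t=6: x=[59.0000 59.0000 58.9600 54.4900 0.5500 0.0000 0.0000] k=[59 59 56 55 1 0 0]
t=7: x=[59.0000 58.9700 56.0200 54.4700 1.5300 0.0100 0.0000] k=[59 59 53 55 6 0 0]
t=8: x=[59.0000 58.9400 53.0800 54.4900 6.4300 0.0600 0.0000] k=[59 59 54 56 4 0 0]
t=9: x=[59.0000 58.9500 54.0700 55.4600 4.4800 0.0400 0.0000] k=[59 56 56 59 0 0 0]
t=10: x=[58.9700 56.0300 56.0300 58.3800 0.5900 0.0000 0.0000] k=[56 57 57 59 4 0 0]
t=11: x=[56.0100 56.9900 57.0200 58.4300 4.5100 0.0400 0.0000] k=[55 57 55 58 4 0 0]
t=12: x=[55.0200 56.9600 55.0500 57.4300 4.5000 0.0400 0.0000] k=[56 55 57 57 4 1 0]
t=13: x=[55.9900 55.0300 56.9800 56.4700 4.5000 1.0200 0.0100] k=[57 54 55 54 1 2 3]
t=14: x=[56.9700 54.0400 54.9800 53.4800 1.5400 2.0000 2.9900] k=[56 50 55 52 0 0 1]
t=15: x=[55.9400 50.1100 54.9200 51.5100 0.5200 0.0100 0.9900] k=[59 53 56 48 4 0 0]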